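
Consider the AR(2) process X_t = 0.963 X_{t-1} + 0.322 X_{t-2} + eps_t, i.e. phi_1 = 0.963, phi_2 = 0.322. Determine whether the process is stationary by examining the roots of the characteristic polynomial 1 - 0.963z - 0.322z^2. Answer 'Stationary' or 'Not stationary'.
\text{Not stationary}

The AR(p) characteristic polynomial is P(z) = 1 - 0.963z - 0.322z^2.
Stationarity requires all roots to lie outside the unit circle, i.e. |z| > 1 for every root.
Set 1 + (-0.963) z + (-0.322) z^2 = 0, i.e. a z^2 + b z + c = 0 with a = -0.322, b = -0.963, c = 1.
Discriminant D = b^2 - 4ac = (-0.963)^2 - 4*(-0.322)*1 = 0.927369 - (-1.288) = 2.215369.
D >= 0, so the roots are real: z = (-b +/- sqrt(D)) / (2a) = (0.963 +/- 1.488412) / (-0.644).
  z_1 = (0.963 + 1.488412) / (-0.644) = -3.8065,   |z_1| = 3.8065.
  z_2 = (0.963 - 1.488412) / (-0.644) = 0.8159,   |z_2| = 0.8159.
Moduli of all roots: 3.8065, 0.8159.
All moduli strictly greater than 1? No.
Verdict: Not stationary.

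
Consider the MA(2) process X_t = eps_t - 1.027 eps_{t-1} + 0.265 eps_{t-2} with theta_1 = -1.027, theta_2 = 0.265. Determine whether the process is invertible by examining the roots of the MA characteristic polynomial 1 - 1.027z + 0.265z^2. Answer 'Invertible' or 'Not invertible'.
\text{Invertible}

The MA(q) characteristic polynomial is P(z) = 1 - 1.027z + 0.265z^2.
Invertibility requires all roots to lie outside the unit circle, i.e. |z| > 1 for every root.
Set 1 + (-1.027) z + (0.265) z^2 = 0, i.e. a z^2 + b z + c = 0 with a = 0.265, b = -1.027, c = 1.
Discriminant D = b^2 - 4ac = (-1.027)^2 - 4*(0.265)*1 = 1.054729 - (1.06) = -0.005271.
D < 0, so the roots are the complex-conjugate pair z = (-b +/- i sqrt(-D)) / (2a) = 1.9377 +/- 0.137i.
For a conjugate pair |z|^2 = z * conj(z) = (product of roots) = c/a = 1/(0.265) = 3.773585, so |z| = sqrt(3.773585) = 1.9426 for both roots.
Moduli of all roots: 1.9426, 1.9426.
All moduli strictly greater than 1? Yes.
Verdict: Invertible.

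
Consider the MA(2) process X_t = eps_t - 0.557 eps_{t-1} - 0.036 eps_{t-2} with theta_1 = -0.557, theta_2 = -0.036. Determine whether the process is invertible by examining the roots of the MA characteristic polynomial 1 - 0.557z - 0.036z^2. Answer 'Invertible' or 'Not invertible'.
\text{Invertible}

The MA(q) characteristic polynomial is P(z) = 1 - 0.557z - 0.036z^2.
Invertibility requires all roots to lie outside the unit circle, i.e. |z| > 1 for every root.
Set 1 + (-0.557) z + (-0.036) z^2 = 0, i.e. a z^2 + b z + c = 0 with a = -0.036, b = -0.557, c = 1.
Discriminant D = b^2 - 4ac = (-0.557)^2 - 4*(-0.036)*1 = 0.310249 - (-0.144) = 0.454249.
D >= 0, so the roots are real: z = (-b +/- sqrt(D)) / (2a) = (0.557 +/- 0.67398) / (-0.072).
  z_1 = (0.557 + 0.67398) / (-0.072) = -17.0969,   |z_1| = 17.0969.
  z_2 = (0.557 - 0.67398) / (-0.072) = 1.6247,   |z_2| = 1.6247.
Moduli of all roots: 17.0969, 1.6247.
All moduli strictly greater than 1? Yes.
Verdict: Invertible.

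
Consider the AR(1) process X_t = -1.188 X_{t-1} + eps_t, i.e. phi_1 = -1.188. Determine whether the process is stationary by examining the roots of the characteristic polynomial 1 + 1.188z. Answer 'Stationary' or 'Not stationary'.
\text{Not stationary}

The AR(p) characteristic polynomial is P(z) = 1 + 1.188z.
Stationarity requires all roots to lie outside the unit circle, i.e. |z| > 1 for every root.
This is linear in z: 1 + (1.188) z = 0  =>  z = -1/(1.188) = -0.841751,  |z| = 0.841751.
Moduli of all roots: 0.8418.
All moduli strictly greater than 1? No.
Verdict: Not stationary.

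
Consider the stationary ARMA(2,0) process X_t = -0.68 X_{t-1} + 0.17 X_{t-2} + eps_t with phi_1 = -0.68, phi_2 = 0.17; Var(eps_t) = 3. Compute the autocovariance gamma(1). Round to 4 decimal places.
\gamma(1) = -7.6980

Multiply the model equation by X_{t-k} and take expectations. With theta_0 = psi_0 = 1 and psi_j the MA(infinity) weights, this gives
  gamma(k) - sum_i phi_i gamma(k-i) = c_k,
  c_k = sigma^2 * sum_{j=k..q} theta_j psi_{j-k}   (c_k = 0 for k > q),
using gamma(-m) = gamma(m).
Pure AR (q = 0): c_0 = sigma^2 = 3, c_k = 0 for k >= 1.
Equations for k = 0, 1, 2 (AR order 2, c_2 = 0):
  (E0) gamma(0) = phi_1 gamma(1) + phi_2 gamma(2) + c_0
  (E1) gamma(1) = phi_1 gamma(0) + phi_2 gamma(1) + c_1
  (E2) gamma(2) = phi_1 gamma(1) + phi_2 gamma(0)
From (E1): gamma(1) = A gamma(0) + B with
  A = phi_1 / (1 - phi_2) = -0.68 / 0.83 = -0.819277,   B = c_1 / (1 - phi_2) = 0 / 0.83 = 0.
Insert (E2) into (E0): gamma(0) (1 - phi_2^2) = phi_1 (1 + phi_2) gamma(1) + c_0.
  phi_1 (1 + phi_2) = (-0.68)(1.17) = -0.7956,   1 - phi_2^2 = 0.9711.
Replace gamma(1) by A gamma(0) + B and collect gamma(0):
  gamma(0) [0.9711 - (-0.7956)(-0.819277)] = c_0 = 3
  gamma(0) * 0.319283 = 3
  gamma(0) = 3 / 0.319283 = 9.396049.
  gamma(1) = A gamma(0) = (-0.819277)(9.396049) = -7.697968.
Therefore gamma(1) = -7.6980 (to 4 decimal places).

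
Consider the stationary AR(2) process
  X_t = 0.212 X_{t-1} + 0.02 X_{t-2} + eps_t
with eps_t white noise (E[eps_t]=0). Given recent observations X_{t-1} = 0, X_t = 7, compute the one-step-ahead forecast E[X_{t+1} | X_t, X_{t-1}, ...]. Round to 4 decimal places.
E[X_{t+1} \mid \mathcal F_t] = 1.4840

For an AR(p) model X_t = c + sum_i phi_i X_{t-i} + eps_t, the
one-step-ahead conditional mean is
  E[X_{t+1} | X_t, ...] = c + sum_i phi_i X_{t+1-i}.
Substitute known values:
  E[X_{t+1} | ...] = (0.212) * (7) + (0.02) * (0)
                   = 1.4840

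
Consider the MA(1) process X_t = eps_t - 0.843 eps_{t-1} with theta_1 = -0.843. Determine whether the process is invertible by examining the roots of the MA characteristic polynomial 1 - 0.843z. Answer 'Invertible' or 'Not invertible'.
\text{Invertible}

The MA(q) characteristic polynomial is P(z) = 1 - 0.843z.
Invertibility requires all roots to lie outside the unit circle, i.e. |z| > 1 for every root.
This is linear in z: 1 + (-0.843) z = 0  =>  z = -1/(-0.843) = 1.18624,  |z| = 1.18624.
Moduli of all roots: 1.1862.
All moduli strictly greater than 1? Yes.
Verdict: Invertible.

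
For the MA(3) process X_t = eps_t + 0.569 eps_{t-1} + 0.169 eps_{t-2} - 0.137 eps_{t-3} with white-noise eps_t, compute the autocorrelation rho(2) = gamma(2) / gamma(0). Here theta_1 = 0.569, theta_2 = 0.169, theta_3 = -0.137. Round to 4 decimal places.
\rho(2) = 0.0664

For an MA(q) process with theta_0 = 1, the autocovariance is
  gamma(k) = sigma^2 * sum_{i=0..q-k} theta_i * theta_{i+k},
and rho(k) = gamma(k) / gamma(0). Sigma^2 cancels.
  numerator   = (1)*(0.169) + (0.569)*(-0.137) = 0.091047.
  denominator = (1)^2 + (0.569)^2 + (0.169)^2 + (-0.137)^2 = 1.371091.
  rho(2) = 0.091047 / 1.371091 = 0.0664.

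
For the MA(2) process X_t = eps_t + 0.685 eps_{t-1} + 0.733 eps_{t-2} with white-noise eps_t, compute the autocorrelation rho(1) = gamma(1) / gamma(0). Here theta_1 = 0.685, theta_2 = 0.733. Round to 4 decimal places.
\rho(1) = 0.5916

For an MA(q) process with theta_0 = 1, the autocovariance is
  gamma(k) = sigma^2 * sum_{i=0..q-k} theta_i * theta_{i+k},
and rho(k) = gamma(k) / gamma(0). Sigma^2 cancels.
  numerator   = (1)*(0.685) + (0.685)*(0.733) = 1.187105.
  denominator = (1)^2 + (0.685)^2 + (0.733)^2 = 2.006514.
  rho(1) = 1.187105 / 2.006514 = 0.5916.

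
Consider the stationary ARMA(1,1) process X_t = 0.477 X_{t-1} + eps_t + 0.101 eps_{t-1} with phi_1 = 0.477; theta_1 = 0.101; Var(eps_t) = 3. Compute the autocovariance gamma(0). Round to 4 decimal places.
\gamma(0) = 4.2975

Multiply the model equation by X_{t-k} and take expectations. With theta_0 = psi_0 = 1 and psi_j the MA(infinity) weights, this gives
  gamma(k) - sum_i phi_i gamma(k-i) = c_k,
  c_k = sigma^2 * sum_{j=k..q} theta_j psi_{j-k}   (c_k = 0 for k > q),
using gamma(-m) = gamma(m).
psi-weights needed (psi_j = theta_j + sum_i phi_i psi_{j-i}):
  psi_1 = theta_1 + phi_1 = 0.101 + (0.477) = 0.578
Right-hand sides:
  c_0 = sigma^2 (1 + theta_1 psi_1) = 3 * (1 + (0.101)(0.578)) = 3 * 1.058378 = 3.175134
  c_1 = sigma^2 theta_1 = 3 * (0.101) = 0.303
  c_2 = 0
Equations for k = 0 and k = 1 (AR order 1):
  gamma(0) = phi_1 gamma(1) + c_0
  gamma(1) = phi_1 gamma(0) + c_1
Substituting the second into the first: gamma(0) (1 - phi_1^2) = c_0 + phi_1 c_1, so
  gamma(0) = (c_0 + phi_1 c_1) / (1 - phi_1^2) = (3.175134 + (0.477)(0.303)) / (1 - (0.477)^2) = 3.319665 / 0.772471 = 4.297462.
Therefore gamma(0) = 4.2975 (to 4 decimal places).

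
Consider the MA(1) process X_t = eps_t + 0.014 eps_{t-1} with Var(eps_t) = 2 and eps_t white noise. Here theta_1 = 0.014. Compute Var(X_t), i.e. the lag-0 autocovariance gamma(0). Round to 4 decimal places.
\gamma(0) = 2.0004

For an MA(q) process X_t = eps_t + sum_i theta_i eps_{t-i} with
Var(eps_t) = sigma^2, the variance is
  gamma(0) = sigma^2 * (1 + sum_i theta_i^2).
  sum_i theta_i^2 = (0.014)^2 = 0.000196.
  gamma(0) = 2 * (1 + 0.000196) = 2 * 1.000196 = 2.000392, which rounds to 2.0004.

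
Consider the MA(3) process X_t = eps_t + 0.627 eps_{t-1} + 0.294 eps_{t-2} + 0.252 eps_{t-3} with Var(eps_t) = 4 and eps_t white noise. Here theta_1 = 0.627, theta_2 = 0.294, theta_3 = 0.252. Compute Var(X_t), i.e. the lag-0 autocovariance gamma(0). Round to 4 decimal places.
\gamma(0) = 6.1723

For an MA(q) process X_t = eps_t + sum_i theta_i eps_{t-i} with
Var(eps_t) = sigma^2, the variance is
  gamma(0) = sigma^2 * (1 + sum_i theta_i^2).
  sum_i theta_i^2 = (0.627)^2 + (0.294)^2 + (0.252)^2 = 0.393129 + 0.086436 + 0.063504 = 0.543069.
  gamma(0) = 4 * (1 + 0.543069) = 4 * 1.543069 = 6.172276, which rounds to 6.1723.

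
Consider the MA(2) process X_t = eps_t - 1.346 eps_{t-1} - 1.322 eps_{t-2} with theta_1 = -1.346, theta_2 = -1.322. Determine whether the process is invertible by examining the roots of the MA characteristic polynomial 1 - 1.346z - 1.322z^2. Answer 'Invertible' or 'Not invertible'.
\text{Not invertible}

The MA(q) characteristic polynomial is P(z) = 1 - 1.346z - 1.322z^2.
Invertibility requires all roots to lie outside the unit circle, i.e. |z| > 1 for every root.
Set 1 + (-1.346) z + (-1.322) z^2 = 0, i.e. a z^2 + b z + c = 0 with a = -1.322, b = -1.346, c = 1.
Discriminant D = b^2 - 4ac = (-1.346)^2 - 4*(-1.322)*1 = 1.811716 - (-5.288) = 7.099716.
D >= 0, so the roots are real: z = (-b +/- sqrt(D)) / (2a) = (1.346 +/- 2.664529) / (-2.644).
  z_1 = (1.346 + 2.664529) / (-2.644) = -1.5168,   |z_1| = 1.5168.
  z_2 = (1.346 - 2.664529) / (-2.644) = 0.4987,   |z_2| = 0.4987.
Moduli of all roots: 1.5168, 0.4987.
All moduli strictly greater than 1? No.
Verdict: Not invertible.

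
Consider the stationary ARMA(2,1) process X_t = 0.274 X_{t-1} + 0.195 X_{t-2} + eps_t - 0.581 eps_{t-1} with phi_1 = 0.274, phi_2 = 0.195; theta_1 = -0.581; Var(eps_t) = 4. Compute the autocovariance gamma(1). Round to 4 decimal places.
\gamma(1) = -1.3790

Multiply the model equation by X_{t-k} and take expectations. With theta_0 = psi_0 = 1 and psi_j the MA(infinity) weights, this gives
  gamma(k) - sum_i phi_i gamma(k-i) = c_k,
  c_k = sigma^2 * sum_{j=k..q} theta_j psi_{j-k}   (c_k = 0 for k > q),
using gamma(-m) = gamma(m).
psi-weights needed (psi_j = theta_j + sum_i phi_i psi_{j-i}):
  psi_1 = theta_1 + phi_1 = -0.581 + (0.274) = -0.307
Right-hand sides:
  c_0 = sigma^2 (1 + theta_1 psi_1) = 4 * (1 + (-0.581)(-0.307)) = 4 * 1.178367 = 4.713468
  c_1 = sigma^2 theta_1 = 4 * (-0.581) = -2.324
  c_2 = 0
Equations for k = 0, 1, 2 (AR order 2, c_2 = 0):
  (E0) gamma(0) = phi_1 gamma(1) + phi_2 gamma(2) + c_0
  (E1) gamma(1) = phi_1 gamma(0) + phi_2 gamma(1) + c_1
  (E2) gamma(2) = phi_1 gamma(1) + phi_2 gamma(0)
From (E1): gamma(1) = A gamma(0) + B with
  A = phi_1 / (1 - phi_2) = 0.274 / 0.805 = 0.340373,   B = c_1 / (1 - phi_2) = -2.324 / 0.805 = -2.886957.
Insert (E2) into (E0): gamma(0) (1 - phi_2^2) = phi_1 (1 + phi_2) gamma(1) + c_0.
  phi_1 (1 + phi_2) = (0.274)(1.195) = 0.32743,   1 - phi_2^2 = 0.961975.
Replace gamma(1) by A gamma(0) + B and collect gamma(0):
  gamma(0) [0.961975 - (0.32743)(0.340373)] = (0.32743)(-2.886957) + 4.713468
  gamma(0) * 0.850527 = 3.768192
  gamma(0) = 3.768192 / 0.850527 = 4.430421.
  gamma(1) = A gamma(0) + B = (0.340373)(4.430421) + (-2.886957) = -1.378962.
Therefore gamma(1) = -1.3790 (to 4 decimal places).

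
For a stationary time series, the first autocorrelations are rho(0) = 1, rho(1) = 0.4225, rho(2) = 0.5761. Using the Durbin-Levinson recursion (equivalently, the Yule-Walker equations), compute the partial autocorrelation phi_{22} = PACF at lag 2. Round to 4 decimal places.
\phi_{22} = 0.4840

The PACF at lag k is phi_{kk}, the last component of the solution
to the Yule-Walker system G_k phi = r_k where
  (G_k)_{ij} = rho(|i - j|), (r_k)_i = rho(i), i,j = 1..k.
Equivalently, Durbin-Levinson gives phi_{kk} iteratively:
  phi_{11} = rho(1)
  phi_{kk} = [rho(k) - sum_{j=1..k-1} phi_{k-1,j} rho(k-j)]
            / [1 - sum_{j=1..k-1} phi_{k-1,j} rho(j)],
  phi_{k,j} = phi_{k-1,j} - phi_{kk} phi_{k-1,k-j},  j = 1..k-1.
Step k = 1:
  phi_11 = rho(1) = 0.4225.
Step k = 2:
  phi_22 = [rho(2) - phi_11 rho(1)] / [1 - phi_11 rho(1)] = [0.5761 - (0.4225)(0.4225)] / [1 - (0.4225)(0.4225)]
         = 0.39759375 / 0.82149375 = 0.484.
Therefore phi_{22} = 0.4840.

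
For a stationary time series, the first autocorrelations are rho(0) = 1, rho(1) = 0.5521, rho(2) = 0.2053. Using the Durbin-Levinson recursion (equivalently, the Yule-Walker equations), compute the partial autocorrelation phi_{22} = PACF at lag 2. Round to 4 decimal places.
\phi_{22} = -0.1431

The PACF at lag k is phi_{kk}, the last component of the solution
to the Yule-Walker system G_k phi = r_k where
  (G_k)_{ij} = rho(|i - j|), (r_k)_i = rho(i), i,j = 1..k.
Equivalently, Durbin-Levinson gives phi_{kk} iteratively:
  phi_{11} = rho(1)
  phi_{kk} = [rho(k) - sum_{j=1..k-1} phi_{k-1,j} rho(k-j)]
            / [1 - sum_{j=1..k-1} phi_{k-1,j} rho(j)],
  phi_{k,j} = phi_{k-1,j} - phi_{kk} phi_{k-1,k-j},  j = 1..k-1.
Step k = 1:
  phi_11 = rho(1) = 0.5521.
Step k = 2:
  phi_22 = [rho(2) - phi_11 rho(1)] / [1 - phi_11 rho(1)] = [0.2053 - (0.5521)(0.5521)] / [1 - (0.5521)(0.5521)]
         = -0.09951441 / 0.69518559 = -0.1431.
Therefore phi_{22} = -0.1431.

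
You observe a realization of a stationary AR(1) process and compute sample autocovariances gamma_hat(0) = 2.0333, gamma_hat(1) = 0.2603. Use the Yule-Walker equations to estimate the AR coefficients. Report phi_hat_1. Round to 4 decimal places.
\hat\phi_{1} = 0.1280

The Yule-Walker equations for an AR(p) process read, in matrix form,
  Gamma_p phi = r_p,   with   (Gamma_p)_{ij} = gamma(|i - j|),
                       (r_p)_i = gamma(i),   i,j = 1..p.
Substitute the sample gammas (Toeplitz matrix and right-hand side of size 1):
  Gamma_p = [[2.0333]]
  r_p     = [0.2603]
With p = 1 this is the single equation gamma(0) phi_1 = gamma(1):
  phi_hat_1 = gamma(1) / gamma(0) = 0.2603 / 2.0333 = 0.1280.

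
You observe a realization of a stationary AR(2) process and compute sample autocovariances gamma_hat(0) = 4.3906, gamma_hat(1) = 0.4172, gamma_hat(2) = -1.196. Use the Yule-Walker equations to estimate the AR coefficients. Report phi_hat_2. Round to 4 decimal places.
\hat\phi_{2} = -0.2840

The Yule-Walker equations for an AR(p) process read, in matrix form,
  Gamma_p phi = r_p,   with   (Gamma_p)_{ij} = gamma(|i - j|),
                       (r_p)_i = gamma(i),   i,j = 1..p.
Substitute the sample gammas (Toeplitz matrix and right-hand side of size 2):
  Gamma_p = [[4.3906, 0.4172], [0.4172, 4.3906]]
  r_p     = [0.4172, -1.196]
Written out:
  4.3906 phi_1 + 0.4172 phi_2 = 0.4172
  0.4172 phi_1 + 4.3906 phi_2 = -1.196
Solve by Cramer's rule:
  det = gamma(0)^2 - gamma(1)^2 = (4.3906)^2 - (0.4172)^2 = 19.27736836 - 0.17405584 = 19.10331252
  phi_hat_1 = [gamma(1) gamma(0) - gamma(1) gamma(2)] / det = [(0.4172)(4.3906) - (0.4172)(-1.196)] / 19.10331252 = 2.33072952 / 19.10331252 = 0.122
  phi_hat_2 = [gamma(0) gamma(2) - gamma(1)^2] / det = [(4.3906)(-1.196) - (0.4172)^2] / 19.10331252 = -5.42521344 / 19.10331252 = -0.284
So phi_hat = [0.1220, -0.2840].
Therefore phi_hat_2 = -0.2840.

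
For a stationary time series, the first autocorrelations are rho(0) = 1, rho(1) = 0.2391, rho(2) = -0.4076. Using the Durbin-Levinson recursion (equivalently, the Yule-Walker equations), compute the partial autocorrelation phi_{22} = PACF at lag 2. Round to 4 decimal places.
\phi_{22} = -0.4930

The PACF at lag k is phi_{kk}, the last component of the solution
to the Yule-Walker system G_k phi = r_k where
  (G_k)_{ij} = rho(|i - j|), (r_k)_i = rho(i), i,j = 1..k.
Equivalently, Durbin-Levinson gives phi_{kk} iteratively:
  phi_{11} = rho(1)
  phi_{kk} = [rho(k) - sum_{j=1..k-1} phi_{k-1,j} rho(k-j)]
            / [1 - sum_{j=1..k-1} phi_{k-1,j} rho(j)],
  phi_{k,j} = phi_{k-1,j} - phi_{kk} phi_{k-1,k-j},  j = 1..k-1.
Step k = 1:
  phi_11 = rho(1) = 0.2391.
Step k = 2:
  phi_22 = [rho(2) - phi_11 rho(1)] / [1 - phi_11 rho(1)] = [-0.4076 - (0.2391)(0.2391)] / [1 - (0.2391)(0.2391)]
         = -0.46476881 / 0.94283119 = -0.493.
Therefore phi_{22} = -0.4930.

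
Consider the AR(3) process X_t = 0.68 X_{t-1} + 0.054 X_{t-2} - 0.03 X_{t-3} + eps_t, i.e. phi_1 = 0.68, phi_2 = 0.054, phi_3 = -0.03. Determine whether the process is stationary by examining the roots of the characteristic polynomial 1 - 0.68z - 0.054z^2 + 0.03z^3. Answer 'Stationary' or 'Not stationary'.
\text{Stationary}

The AR(p) characteristic polynomial is P(z) = 1 - 0.68z - 0.054z^2 + 0.03z^3.
Stationarity requires all roots to lie outside the unit circle, i.e. |z| > 1 for every root.
Degree 3: look for a simple real root z0 first, then factor out (1 - z/z0) and solve the remaining quadratic.
Testing z0 = 5: P(5) = 1 + (-0.68)(5) + (-0.054)(5)^2 + (0.03)(5)^3
  = 1 + (-3.4) + (-1.35) + (3.75) = 0.  So z_0 = 5 is a root, |z_0| = 5.
Divide out the factor (1 - 0.2 z) = (1 - z/z0) (since 1/z0 = 0.2):
  P(z) = (1 - 0.2 z)(1 + (-0.48) z + (-0.15) z^2)
  [check: z-coef -0.48 - (0.2) = -0.68; z^2-coef -0.15 - (0.2)(-0.48) = -0.054; z^3-coef -(0.2)(-0.15) = 0.03.]
Remaining roots from the quadratic factor 1 + (-0.48) z + (-0.15) z^2:
  Set 1 + (-0.48) z + (-0.15) z^2 = 0, i.e. a z^2 + b z + c = 0 with a = -0.15, b = -0.48, c = 1.
  Discriminant D = b^2 - 4ac = (-0.48)^2 - 4*(-0.15)*1 = 0.2304 - (-0.6) = 0.8304.
  D >= 0, so the roots are real: z = (-b +/- sqrt(D)) / (2a) = (0.48 +/- 0.911263) / (-0.3).
    z_1 = (0.48 + 0.911263) / (-0.3) = -4.6375,   |z_1| = 4.6375.
    z_2 = (0.48 - 0.911263) / (-0.3) = 1.4375,   |z_2| = 1.4375.
Moduli of all roots: 5.0000, 4.6375, 1.4375.
All moduli strictly greater than 1? Yes.
Verdict: Stationary.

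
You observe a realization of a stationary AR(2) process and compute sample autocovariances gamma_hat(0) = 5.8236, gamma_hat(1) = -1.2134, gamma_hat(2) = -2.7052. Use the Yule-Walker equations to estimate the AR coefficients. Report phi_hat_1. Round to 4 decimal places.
\hat\phi_{1} = -0.3190

The Yule-Walker equations for an AR(p) process read, in matrix form,
  Gamma_p phi = r_p,   with   (Gamma_p)_{ij} = gamma(|i - j|),
                       (r_p)_i = gamma(i),   i,j = 1..p.
Substitute the sample gammas (Toeplitz matrix and right-hand side of size 2):
  Gamma_p = [[5.8236, -1.2134], [-1.2134, 5.8236]]
  r_p     = [-1.2134, -2.7052]
Written out:
  5.8236 phi_1 - 1.2134 phi_2 = -1.2134
  -1.2134 phi_1 + 5.8236 phi_2 = -2.7052
Solve by Cramer's rule:
  det = gamma(0)^2 - gamma(1)^2 = (5.8236)^2 - (-1.2134)^2 = 33.91431696 - 1.47233956 = 32.4419774
  phi_hat_1 = [gamma(1) gamma(0) - gamma(1) gamma(2)] / det = [(-1.2134)(5.8236) - (-1.2134)(-2.7052)] / 32.4419774 = -10.34884592 / 32.4419774 = -0.319
  phi_hat_2 = [gamma(0) gamma(2) - gamma(1)^2] / det = [(5.8236)(-2.7052) - (-1.2134)^2] / 32.4419774 = -17.22634228 / 32.4419774 = -0.531
So phi_hat = [-0.3190, -0.5310].
Therefore phi_hat_1 = -0.3190.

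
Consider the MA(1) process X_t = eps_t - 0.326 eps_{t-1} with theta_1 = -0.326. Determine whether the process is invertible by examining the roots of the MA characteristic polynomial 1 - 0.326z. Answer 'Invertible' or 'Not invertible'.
\text{Invertible}

The MA(q) characteristic polynomial is P(z) = 1 - 0.326z.
Invertibility requires all roots to lie outside the unit circle, i.e. |z| > 1 for every root.
This is linear in z: 1 + (-0.326) z = 0  =>  z = -1/(-0.326) = 3.067485,  |z| = 3.067485.
Moduli of all roots: 3.0675.
All moduli strictly greater than 1? Yes.
Verdict: Invertible.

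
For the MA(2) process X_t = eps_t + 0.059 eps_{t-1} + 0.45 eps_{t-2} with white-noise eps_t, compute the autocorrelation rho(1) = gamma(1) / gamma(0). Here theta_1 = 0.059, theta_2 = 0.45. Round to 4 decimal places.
\rho(1) = 0.0709

For an MA(q) process with theta_0 = 1, the autocovariance is
  gamma(k) = sigma^2 * sum_{i=0..q-k} theta_i * theta_{i+k},
and rho(k) = gamma(k) / gamma(0). Sigma^2 cancels.
  numerator   = (1)*(0.059) + (0.059)*(0.45) = 0.08555.
  denominator = (1)^2 + (0.059)^2 + (0.45)^2 = 1.205981.
  rho(1) = 0.08555 / 1.205981 = 0.0709.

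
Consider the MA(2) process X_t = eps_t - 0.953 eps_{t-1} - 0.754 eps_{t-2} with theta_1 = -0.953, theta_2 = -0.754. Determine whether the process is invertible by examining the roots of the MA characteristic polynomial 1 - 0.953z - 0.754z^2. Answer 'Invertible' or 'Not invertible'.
\text{Not invertible}

The MA(q) characteristic polynomial is P(z) = 1 - 0.953z - 0.754z^2.
Invertibility requires all roots to lie outside the unit circle, i.e. |z| > 1 for every root.
Set 1 + (-0.953) z + (-0.754) z^2 = 0, i.e. a z^2 + b z + c = 0 with a = -0.754, b = -0.953, c = 1.
Discriminant D = b^2 - 4ac = (-0.953)^2 - 4*(-0.754)*1 = 0.908209 - (-3.016) = 3.924209.
D >= 0, so the roots are real: z = (-b +/- sqrt(D)) / (2a) = (0.953 +/- 1.980962) / (-1.508).
  z_1 = (0.953 + 1.980962) / (-1.508) = -1.9456,   |z_1| = 1.9456.
  z_2 = (0.953 - 1.980962) / (-1.508) = 0.6817,   |z_2| = 0.6817.
Moduli of all roots: 1.9456, 0.6817.
All moduli strictly greater than 1? No.
Verdict: Not invertible.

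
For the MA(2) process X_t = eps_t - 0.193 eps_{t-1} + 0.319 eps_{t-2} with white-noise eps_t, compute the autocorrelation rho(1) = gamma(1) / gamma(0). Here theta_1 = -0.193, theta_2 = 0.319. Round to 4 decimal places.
\rho(1) = -0.2235

For an MA(q) process with theta_0 = 1, the autocovariance is
  gamma(k) = sigma^2 * sum_{i=0..q-k} theta_i * theta_{i+k},
and rho(k) = gamma(k) / gamma(0). Sigma^2 cancels.
  numerator   = (1)*(-0.193) + (-0.193)*(0.319) = -0.254567.
  denominator = (1)^2 + (-0.193)^2 + (0.319)^2 = 1.13901.
  rho(1) = -0.254567 / 1.13901 = -0.2235.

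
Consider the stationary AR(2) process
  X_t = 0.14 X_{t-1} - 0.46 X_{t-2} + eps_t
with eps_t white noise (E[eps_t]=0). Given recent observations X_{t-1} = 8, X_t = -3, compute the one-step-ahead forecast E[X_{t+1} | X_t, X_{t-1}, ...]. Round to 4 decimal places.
E[X_{t+1} \mid \mathcal F_t] = -4.1000

For an AR(p) model X_t = c + sum_i phi_i X_{t-i} + eps_t, the
one-step-ahead conditional mean is
  E[X_{t+1} | X_t, ...] = c + sum_i phi_i X_{t+1-i}.
Substitute known values:
  E[X_{t+1} | ...] = (0.14) * (-3) + (-0.46) * (8)
                   = -4.1000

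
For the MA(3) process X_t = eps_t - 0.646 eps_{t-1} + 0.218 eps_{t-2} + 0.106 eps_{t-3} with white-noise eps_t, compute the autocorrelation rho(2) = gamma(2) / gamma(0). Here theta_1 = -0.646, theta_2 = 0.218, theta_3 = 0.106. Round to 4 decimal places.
\rho(2) = 0.1013

For an MA(q) process with theta_0 = 1, the autocovariance is
  gamma(k) = sigma^2 * sum_{i=0..q-k} theta_i * theta_{i+k},
and rho(k) = gamma(k) / gamma(0). Sigma^2 cancels.
  numerator   = (1)*(0.218) + (-0.646)*(0.106) = 0.149524.
  denominator = (1)^2 + (-0.646)^2 + (0.218)^2 + (0.106)^2 = 1.476076.
  rho(2) = 0.149524 / 1.476076 = 0.1013.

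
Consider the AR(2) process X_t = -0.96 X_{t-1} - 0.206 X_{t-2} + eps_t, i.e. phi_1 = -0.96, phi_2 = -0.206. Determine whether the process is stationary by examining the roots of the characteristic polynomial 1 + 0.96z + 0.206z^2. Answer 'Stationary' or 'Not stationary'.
\text{Stationary}

The AR(p) characteristic polynomial is P(z) = 1 + 0.96z + 0.206z^2.
Stationarity requires all roots to lie outside the unit circle, i.e. |z| > 1 for every root.
Set 1 + (0.96) z + (0.206) z^2 = 0, i.e. a z^2 + b z + c = 0 with a = 0.206, b = 0.96, c = 1.
Discriminant D = b^2 - 4ac = (0.96)^2 - 4*(0.206)*1 = 0.9216 - (0.824) = 0.0976.
D >= 0, so the roots are real: z = (-b +/- sqrt(D)) / (2a) = (-0.96 +/- 0.31241) / (0.412).
  z_1 = (-0.96 + 0.31241) / (0.412) = -1.5718,   |z_1| = 1.5718.
  z_2 = (-0.96 - 0.31241) / (0.412) = -3.0884,   |z_2| = 3.0884.
Moduli of all roots: 1.5718, 3.0884.
All moduli strictly greater than 1? Yes.
Verdict: Stationary.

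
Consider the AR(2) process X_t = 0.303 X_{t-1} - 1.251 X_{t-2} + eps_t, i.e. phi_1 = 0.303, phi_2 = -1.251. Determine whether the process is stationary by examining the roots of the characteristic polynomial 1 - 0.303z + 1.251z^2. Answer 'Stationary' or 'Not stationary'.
\text{Not stationary}

The AR(p) characteristic polynomial is P(z) = 1 - 0.303z + 1.251z^2.
Stationarity requires all roots to lie outside the unit circle, i.e. |z| > 1 for every root.
Set 1 + (-0.303) z + (1.251) z^2 = 0, i.e. a z^2 + b z + c = 0 with a = 1.251, b = -0.303, c = 1.
Discriminant D = b^2 - 4ac = (-0.303)^2 - 4*(1.251)*1 = 0.091809 - (5.004) = -4.912191.
D < 0, so the roots are the complex-conjugate pair z = (-b +/- i sqrt(-D)) / (2a) = 0.1211 +/- 0.8858i.
For a conjugate pair |z|^2 = z * conj(z) = (product of roots) = c/a = 1/(1.251) = 0.799361, so |z| = sqrt(0.799361) = 0.8941 for both roots.
Moduli of all roots: 0.8941, 0.8941.
All moduli strictly greater than 1? No.
Verdict: Not stationary.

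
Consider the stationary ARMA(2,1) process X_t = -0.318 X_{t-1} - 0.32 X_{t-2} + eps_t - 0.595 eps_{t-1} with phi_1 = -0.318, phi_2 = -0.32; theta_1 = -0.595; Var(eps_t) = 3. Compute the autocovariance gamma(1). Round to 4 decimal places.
\gamma(1) = -2.7547

Multiply the model equation by X_{t-k} and take expectations. With theta_0 = psi_0 = 1 and psi_j the MA(infinity) weights, this gives
  gamma(k) - sum_i phi_i gamma(k-i) = c_k,
  c_k = sigma^2 * sum_{j=k..q} theta_j psi_{j-k}   (c_k = 0 for k > q),
using gamma(-m) = gamma(m).
psi-weights needed (psi_j = theta_j + sum_i phi_i psi_{j-i}):
  psi_1 = theta_1 + phi_1 = -0.595 + (-0.318) = -0.913
Right-hand sides:
  c_0 = sigma^2 (1 + theta_1 psi_1) = 3 * (1 + (-0.595)(-0.913)) = 3 * 1.543235 = 4.629705
  c_1 = sigma^2 theta_1 = 3 * (-0.595) = -1.785
  c_2 = 0
Equations for k = 0, 1, 2 (AR order 2, c_2 = 0):
  (E0) gamma(0) = phi_1 gamma(1) + phi_2 gamma(2) + c_0
  (E1) gamma(1) = phi_1 gamma(0) + phi_2 gamma(1) + c_1
  (E2) gamma(2) = phi_1 gamma(1) + phi_2 gamma(0)
From (E1): gamma(1) = A gamma(0) + B with
  A = phi_1 / (1 - phi_2) = -0.318 / 1.32 = -0.240909,   B = c_1 / (1 - phi_2) = -1.785 / 1.32 = -1.352273.
Insert (E2) into (E0): gamma(0) (1 - phi_2^2) = phi_1 (1 + phi_2) gamma(1) + c_0.
  phi_1 (1 + phi_2) = (-0.318)(0.68) = -0.21624,   1 - phi_2^2 = 0.8976.
Replace gamma(1) by A gamma(0) + B and collect gamma(0):
  gamma(0) [0.8976 - (-0.21624)(-0.240909)] = (-0.21624)(-1.352273) + 4.629705
  gamma(0) * 0.845506 = 4.92212
  gamma(0) = 4.92212 / 0.845506 = 5.82151.
  gamma(1) = A gamma(0) + B = (-0.240909)(5.82151) + (-1.352273) = -2.754727.
Therefore gamma(1) = -2.7547 (to 4 decimal places).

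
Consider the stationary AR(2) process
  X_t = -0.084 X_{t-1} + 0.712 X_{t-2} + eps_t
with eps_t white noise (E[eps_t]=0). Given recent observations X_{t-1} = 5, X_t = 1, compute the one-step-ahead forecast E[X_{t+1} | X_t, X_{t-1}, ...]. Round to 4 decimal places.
E[X_{t+1} \mid \mathcal F_t] = 3.4760

For an AR(p) model X_t = c + sum_i phi_i X_{t-i} + eps_t, the
one-step-ahead conditional mean is
  E[X_{t+1} | X_t, ...] = c + sum_i phi_i X_{t+1-i}.
Substitute known values:
  E[X_{t+1} | ...] = (-0.084) * (1) + (0.712) * (5)
                   = 3.4760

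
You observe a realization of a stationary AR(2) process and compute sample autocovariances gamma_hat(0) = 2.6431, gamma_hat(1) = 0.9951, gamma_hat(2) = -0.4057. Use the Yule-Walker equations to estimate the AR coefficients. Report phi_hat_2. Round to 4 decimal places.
\hat\phi_{2} = -0.3440

The Yule-Walker equations for an AR(p) process read, in matrix form,
  Gamma_p phi = r_p,   with   (Gamma_p)_{ij} = gamma(|i - j|),
                       (r_p)_i = gamma(i),   i,j = 1..p.
Substitute the sample gammas (Toeplitz matrix and right-hand side of size 2):
  Gamma_p = [[2.6431, 0.9951], [0.9951, 2.6431]]
  r_p     = [0.9951, -0.4057]
Written out:
  2.6431 phi_1 + 0.9951 phi_2 = 0.9951
  0.9951 phi_1 + 2.6431 phi_2 = -0.4057
Solve by Cramer's rule:
  det = gamma(0)^2 - gamma(1)^2 = (2.6431)^2 - (0.9951)^2 = 6.98597761 - 0.99022401 = 5.9957536
  phi_hat_1 = [gamma(1) gamma(0) - gamma(1) gamma(2)] / det = [(0.9951)(2.6431) - (0.9951)(-0.4057)] / 5.9957536 = 3.03386088 / 5.9957536 = 0.506
  phi_hat_2 = [gamma(0) gamma(2) - gamma(1)^2] / det = [(2.6431)(-0.4057) - (0.9951)^2] / 5.9957536 = -2.06252968 / 5.9957536 = -0.344
So phi_hat = [0.5060, -0.3440].
Therefore phi_hat_2 = -0.3440.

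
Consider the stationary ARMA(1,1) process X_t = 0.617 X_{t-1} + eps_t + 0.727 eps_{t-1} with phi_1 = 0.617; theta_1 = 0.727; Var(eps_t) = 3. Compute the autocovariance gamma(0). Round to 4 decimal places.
\gamma(0) = 11.7501

Multiply the model equation by X_{t-k} and take expectations. With theta_0 = psi_0 = 1 and psi_j the MA(infinity) weights, this gives
  gamma(k) - sum_i phi_i gamma(k-i) = c_k,
  c_k = sigma^2 * sum_{j=k..q} theta_j psi_{j-k}   (c_k = 0 for k > q),
using gamma(-m) = gamma(m).
psi-weights needed (psi_j = theta_j + sum_i phi_i psi_{j-i}):
  psi_1 = theta_1 + phi_1 = 0.727 + (0.617) = 1.344
Right-hand sides:
  c_0 = sigma^2 (1 + theta_1 psi_1) = 3 * (1 + (0.727)(1.344)) = 3 * 1.977088 = 5.931264
  c_1 = sigma^2 theta_1 = 3 * (0.727) = 2.181
  c_2 = 0
Equations for k = 0 and k = 1 (AR order 1):
  gamma(0) = phi_1 gamma(1) + c_0
  gamma(1) = phi_1 gamma(0) + c_1
Substituting the second into the first: gamma(0) (1 - phi_1^2) = c_0 + phi_1 c_1, so
  gamma(0) = (c_0 + phi_1 c_1) / (1 - phi_1^2) = (5.931264 + (0.617)(2.181)) / (1 - (0.617)^2) = 7.276941 / 0.619311 = 11.750059.
Therefore gamma(0) = 11.7501 (to 4 decimal places).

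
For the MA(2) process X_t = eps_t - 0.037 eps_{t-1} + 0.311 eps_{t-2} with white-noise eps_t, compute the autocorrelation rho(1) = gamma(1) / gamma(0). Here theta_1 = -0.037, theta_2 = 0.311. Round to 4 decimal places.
\rho(1) = -0.0442

For an MA(q) process with theta_0 = 1, the autocovariance is
  gamma(k) = sigma^2 * sum_{i=0..q-k} theta_i * theta_{i+k},
and rho(k) = gamma(k) / gamma(0). Sigma^2 cancels.
  numerator   = (1)*(-0.037) + (-0.037)*(0.311) = -0.048507.
  denominator = (1)^2 + (-0.037)^2 + (0.311)^2 = 1.09809.
  rho(1) = -0.048507 / 1.09809 = -0.0442.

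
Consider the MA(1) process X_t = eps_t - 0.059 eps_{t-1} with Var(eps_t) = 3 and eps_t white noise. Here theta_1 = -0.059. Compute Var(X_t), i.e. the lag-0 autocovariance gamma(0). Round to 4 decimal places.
\gamma(0) = 3.0104

For an MA(q) process X_t = eps_t + sum_i theta_i eps_{t-i} with
Var(eps_t) = sigma^2, the variance is
  gamma(0) = sigma^2 * (1 + sum_i theta_i^2).
  sum_i theta_i^2 = (-0.059)^2 = 0.003481.
  gamma(0) = 3 * (1 + 0.003481) = 3 * 1.003481 = 3.010443, which rounds to 3.0104.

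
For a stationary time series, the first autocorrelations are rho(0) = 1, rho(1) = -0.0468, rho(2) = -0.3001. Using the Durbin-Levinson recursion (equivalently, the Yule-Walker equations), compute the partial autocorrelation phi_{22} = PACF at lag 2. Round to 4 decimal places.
\phi_{22} = -0.3030

The PACF at lag k is phi_{kk}, the last component of the solution
to the Yule-Walker system G_k phi = r_k where
  (G_k)_{ij} = rho(|i - j|), (r_k)_i = rho(i), i,j = 1..k.
Equivalently, Durbin-Levinson gives phi_{kk} iteratively:
  phi_{11} = rho(1)
  phi_{kk} = [rho(k) - sum_{j=1..k-1} phi_{k-1,j} rho(k-j)]
            / [1 - sum_{j=1..k-1} phi_{k-1,j} rho(j)],
  phi_{k,j} = phi_{k-1,j} - phi_{kk} phi_{k-1,k-j},  j = 1..k-1.
Step k = 1:
  phi_11 = rho(1) = -0.0468.
Step k = 2:
  phi_22 = [rho(2) - phi_11 rho(1)] / [1 - phi_11 rho(1)] = [-0.3001 - (-0.0468)(-0.0468)] / [1 - (-0.0468)(-0.0468)]
         = -0.30229024 / 0.99780976 = -0.303.
Therefore phi_{22} = -0.3030.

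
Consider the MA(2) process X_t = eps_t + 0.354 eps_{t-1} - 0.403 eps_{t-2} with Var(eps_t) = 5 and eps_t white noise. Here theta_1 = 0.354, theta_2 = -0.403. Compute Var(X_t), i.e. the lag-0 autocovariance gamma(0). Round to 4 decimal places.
\gamma(0) = 6.4386

For an MA(q) process X_t = eps_t + sum_i theta_i eps_{t-i} with
Var(eps_t) = sigma^2, the variance is
  gamma(0) = sigma^2 * (1 + sum_i theta_i^2).
  sum_i theta_i^2 = (0.354)^2 + (-0.403)^2 = 0.125316 + 0.162409 = 0.287725.
  gamma(0) = 5 * (1 + 0.287725) = 5 * 1.287725 = 6.438625, which rounds to 6.4386.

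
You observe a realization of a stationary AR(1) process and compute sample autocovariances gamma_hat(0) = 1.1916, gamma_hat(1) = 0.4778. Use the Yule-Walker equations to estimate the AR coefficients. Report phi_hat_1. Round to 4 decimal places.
\hat\phi_{1} = 0.4010

The Yule-Walker equations for an AR(p) process read, in matrix form,
  Gamma_p phi = r_p,   with   (Gamma_p)_{ij} = gamma(|i - j|),
                       (r_p)_i = gamma(i),   i,j = 1..p.
Substitute the sample gammas (Toeplitz matrix and right-hand side of size 1):
  Gamma_p = [[1.1916]]
  r_p     = [0.4778]
With p = 1 this is the single equation gamma(0) phi_1 = gamma(1):
  phi_hat_1 = gamma(1) / gamma(0) = 0.4778 / 1.1916 = 0.4010.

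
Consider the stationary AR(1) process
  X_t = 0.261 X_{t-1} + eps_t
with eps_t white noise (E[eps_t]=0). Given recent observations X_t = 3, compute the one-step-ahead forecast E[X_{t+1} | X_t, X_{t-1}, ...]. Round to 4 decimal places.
E[X_{t+1} \mid \mathcal F_t] = 0.7830

For an AR(p) model X_t = c + sum_i phi_i X_{t-i} + eps_t, the
one-step-ahead conditional mean is
  E[X_{t+1} | X_t, ...] = c + sum_i phi_i X_{t+1-i}.
Substitute known values:
  E[X_{t+1} | ...] = (0.261) * (3)
                   = 0.7830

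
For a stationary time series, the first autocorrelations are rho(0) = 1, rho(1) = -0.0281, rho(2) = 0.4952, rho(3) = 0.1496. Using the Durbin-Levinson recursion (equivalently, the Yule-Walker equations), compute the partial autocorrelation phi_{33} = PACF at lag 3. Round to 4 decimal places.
\phi_{33} = 0.2260

The PACF at lag k is phi_{kk}, the last component of the solution
to the Yule-Walker system G_k phi = r_k where
  (G_k)_{ij} = rho(|i - j|), (r_k)_i = rho(i), i,j = 1..k.
Equivalently, Durbin-Levinson gives phi_{kk} iteratively:
  phi_{11} = rho(1)
  phi_{kk} = [rho(k) - sum_{j=1..k-1} phi_{k-1,j} rho(k-j)]
            / [1 - sum_{j=1..k-1} phi_{k-1,j} rho(j)],
  phi_{k,j} = phi_{k-1,j} - phi_{kk} phi_{k-1,k-j},  j = 1..k-1.
Step k = 1:
  phi_11 = rho(1) = -0.0281.
Step k = 2:
  phi_22 = [rho(2) - phi_11 rho(1)] / [1 - phi_11 rho(1)] = [0.4952 - (-0.0281)(-0.0281)] / [1 - (-0.0281)(-0.0281)]
         = 0.49441039 / 0.99921039 = 0.494801.
  Update: phi_21 = phi_11 - phi_22 phi_11 = -0.0281 - (0.494801)(-0.0281) = -0.014196.
Step k = 3:
  phi_33 = [rho(3) - phi_21 rho(2) - phi_22 rho(1)] / [1 - phi_21 rho(1) - phi_22 rho(2)]
    numerator   = 0.1496 - (-0.014196)(0.4952) - (0.494801)(-0.0281) = 0.17053381
    denominator = 1 - (-0.014196)(-0.0281) - (0.494801)(0.4952) = 0.75457559
  phi_33 = 0.17053381 / 0.75457559 = 0.226.
Therefore phi_{33} = 0.2260.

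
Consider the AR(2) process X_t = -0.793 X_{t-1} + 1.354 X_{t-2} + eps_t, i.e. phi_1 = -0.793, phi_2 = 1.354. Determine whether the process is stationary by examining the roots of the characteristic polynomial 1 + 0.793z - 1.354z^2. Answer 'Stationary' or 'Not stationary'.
\text{Not stationary}

The AR(p) characteristic polynomial is P(z) = 1 + 0.793z - 1.354z^2.
Stationarity requires all roots to lie outside the unit circle, i.e. |z| > 1 for every root.
Set 1 + (0.793) z + (-1.354) z^2 = 0, i.e. a z^2 + b z + c = 0 with a = -1.354, b = 0.793, c = 1.
Discriminant D = b^2 - 4ac = (0.793)^2 - 4*(-1.354)*1 = 0.628849 - (-5.416) = 6.044849.
D >= 0, so the roots are real: z = (-b +/- sqrt(D)) / (2a) = (-0.793 +/- 2.458627) / (-2.708).
  z_1 = (-0.793 + 2.458627) / (-2.708) = -0.6151,   |z_1| = 0.6151.
  z_2 = (-0.793 - 2.458627) / (-2.708) = 1.2007,   |z_2| = 1.2007.
Moduli of all roots: 0.6151, 1.2007.
All moduli strictly greater than 1? No.
Verdict: Not stationary.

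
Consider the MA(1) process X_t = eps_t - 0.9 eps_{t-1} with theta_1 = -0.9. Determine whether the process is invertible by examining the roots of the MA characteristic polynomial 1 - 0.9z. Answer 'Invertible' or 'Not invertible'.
\text{Invertible}

The MA(q) characteristic polynomial is P(z) = 1 - 0.9z.
Invertibility requires all roots to lie outside the unit circle, i.e. |z| > 1 for every root.
This is linear in z: 1 + (-0.9) z = 0  =>  z = -1/(-0.9) = 1.111111,  |z| = 1.111111.
Moduli of all roots: 1.1111.
All moduli strictly greater than 1? Yes.
Verdict: Invertible.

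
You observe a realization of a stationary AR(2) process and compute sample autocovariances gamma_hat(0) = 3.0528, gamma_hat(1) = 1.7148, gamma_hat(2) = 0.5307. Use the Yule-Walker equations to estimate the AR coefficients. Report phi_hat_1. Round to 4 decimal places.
\hat\phi_{1} = 0.6780

The Yule-Walker equations for an AR(p) process read, in matrix form,
  Gamma_p phi = r_p,   with   (Gamma_p)_{ij} = gamma(|i - j|),
                       (r_p)_i = gamma(i),   i,j = 1..p.
Substitute the sample gammas (Toeplitz matrix and right-hand side of size 2):
  Gamma_p = [[3.0528, 1.7148], [1.7148, 3.0528]]
  r_p     = [1.7148, 0.5307]
Written out:
  3.0528 phi_1 + 1.7148 phi_2 = 1.7148
  1.7148 phi_1 + 3.0528 phi_2 = 0.5307
Solve by Cramer's rule:
  det = gamma(0)^2 - gamma(1)^2 = (3.0528)^2 - (1.7148)^2 = 9.31958784 - 2.94053904 = 6.3790488
  phi_hat_1 = [gamma(1) gamma(0) - gamma(1) gamma(2)] / det = [(1.7148)(3.0528) - (1.7148)(0.5307)] / 6.3790488 = 4.32489708 / 6.3790488 = 0.678
  phi_hat_2 = [gamma(0) gamma(2) - gamma(1)^2] / det = [(3.0528)(0.5307) - (1.7148)^2] / 6.3790488 = -1.32041808 / 6.3790488 = -0.207
So phi_hat = [0.6780, -0.2070].
Therefore phi_hat_1 = 0.6780.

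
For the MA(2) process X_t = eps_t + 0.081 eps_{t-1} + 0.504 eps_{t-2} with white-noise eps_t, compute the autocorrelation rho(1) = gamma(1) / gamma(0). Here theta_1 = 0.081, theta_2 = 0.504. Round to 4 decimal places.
\rho(1) = 0.0966

For an MA(q) process with theta_0 = 1, the autocovariance is
  gamma(k) = sigma^2 * sum_{i=0..q-k} theta_i * theta_{i+k},
and rho(k) = gamma(k) / gamma(0). Sigma^2 cancels.
  numerator   = (1)*(0.081) + (0.081)*(0.504) = 0.121824.
  denominator = (1)^2 + (0.081)^2 + (0.504)^2 = 1.260577.
  rho(1) = 0.121824 / 1.260577 = 0.0966.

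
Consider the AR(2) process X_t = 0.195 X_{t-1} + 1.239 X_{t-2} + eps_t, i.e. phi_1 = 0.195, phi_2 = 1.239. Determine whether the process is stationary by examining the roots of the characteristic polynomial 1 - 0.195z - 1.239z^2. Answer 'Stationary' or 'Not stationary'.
\text{Not stationary}

The AR(p) characteristic polynomial is P(z) = 1 - 0.195z - 1.239z^2.
Stationarity requires all roots to lie outside the unit circle, i.e. |z| > 1 for every root.
Set 1 + (-0.195) z + (-1.239) z^2 = 0, i.e. a z^2 + b z + c = 0 with a = -1.239, b = -0.195, c = 1.
Discriminant D = b^2 - 4ac = (-0.195)^2 - 4*(-1.239)*1 = 0.038025 - (-4.956) = 4.994025.
D >= 0, so the roots are real: z = (-b +/- sqrt(D)) / (2a) = (0.195 +/- 2.234732) / (-2.478).
  z_1 = (0.195 + 2.234732) / (-2.478) = -0.9805,   |z_1| = 0.9805.
  z_2 = (0.195 - 2.234732) / (-2.478) = 0.8231,   |z_2| = 0.8231.
Moduli of all roots: 0.9805, 0.8231.
All moduli strictly greater than 1? No.
Verdict: Not stationary.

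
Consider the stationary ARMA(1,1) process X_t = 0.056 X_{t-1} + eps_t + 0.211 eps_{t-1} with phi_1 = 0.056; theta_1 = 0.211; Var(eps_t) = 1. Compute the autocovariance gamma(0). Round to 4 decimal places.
\gamma(0) = 1.0715

Multiply the model equation by X_{t-k} and take expectations. With theta_0 = psi_0 = 1 and psi_j the MA(infinity) weights, this gives
  gamma(k) - sum_i phi_i gamma(k-i) = c_k,
  c_k = sigma^2 * sum_{j=k..q} theta_j psi_{j-k}   (c_k = 0 for k > q),
using gamma(-m) = gamma(m).
psi-weights needed (psi_j = theta_j + sum_i phi_i psi_{j-i}):
  psi_1 = theta_1 + phi_1 = 0.211 + (0.056) = 0.267
Right-hand sides:
  c_0 = sigma^2 (1 + theta_1 psi_1) = 1 * (1 + (0.211)(0.267)) = 1 * 1.056337 = 1.056337
  c_1 = sigma^2 theta_1 = 1 * (0.211) = 0.211
  c_2 = 0
Equations for k = 0 and k = 1 (AR order 1):
  gamma(0) = phi_1 gamma(1) + c_0
  gamma(1) = phi_1 gamma(0) + c_1
Substituting the second into the first: gamma(0) (1 - phi_1^2) = c_0 + phi_1 c_1, so
  gamma(0) = (c_0 + phi_1 c_1) / (1 - phi_1^2) = (1.056337 + (0.056)(0.211)) / (1 - (0.056)^2) = 1.068153 / 0.996864 = 1.071513.
Therefore gamma(0) = 1.0715 (to 4 decimal places).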